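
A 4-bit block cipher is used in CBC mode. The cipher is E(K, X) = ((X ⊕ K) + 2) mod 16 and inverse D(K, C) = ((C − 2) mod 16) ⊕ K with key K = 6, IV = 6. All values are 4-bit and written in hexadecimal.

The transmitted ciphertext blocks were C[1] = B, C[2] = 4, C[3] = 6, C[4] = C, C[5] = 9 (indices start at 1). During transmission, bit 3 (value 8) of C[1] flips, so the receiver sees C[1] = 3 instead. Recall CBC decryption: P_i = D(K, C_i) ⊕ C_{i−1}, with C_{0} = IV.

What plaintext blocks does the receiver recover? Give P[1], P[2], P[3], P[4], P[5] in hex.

Only C[1] changed, to 3. In CBC, a change in C_i garbles P_i and flips the same bit in P_{i+1}. Decrypting the received ciphertext:
P[1]: D(K, 3) = 7; 7 ⊕ 6 = 1.
P[2]: D(K, 4) = 4; 4 ⊕ 3 = 7.
P[3]: D(K, 6) = 2; 2 ⊕ 4 = 6.
P[4]: D(K, C) = C; C ⊕ 6 = A.
P[5]: D(K, 9) = 1; 1 ⊕ C = D.
Blocks that differ from the original plaintext: P[1], P[2].

P[1] = 1, P[2] = 7, P[3] = 6, P[4] = A, P[5] = D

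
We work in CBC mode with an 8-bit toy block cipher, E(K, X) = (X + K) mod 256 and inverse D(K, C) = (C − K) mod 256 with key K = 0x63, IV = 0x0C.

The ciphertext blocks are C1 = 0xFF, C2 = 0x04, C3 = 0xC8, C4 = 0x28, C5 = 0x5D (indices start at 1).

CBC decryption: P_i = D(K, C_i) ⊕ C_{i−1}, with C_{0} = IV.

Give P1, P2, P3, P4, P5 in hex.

P1: D(K, 0xFF) = 0x9C; 0x9C ⊕ 0x0C = 0x90.
P2: D(K, 0x04) = 0xA1; 0xA1 ⊕ 0xFF = 0x5E.
P3: D(K, 0xC8) = 0x65; 0x65 ⊕ 0x04 = 0x61.
P4: D(K, 0x28) = 0xC5; 0xC5 ⊕ 0xC8 = 0x0D.
P5: D(K, 0x5D) = 0xFA; 0xFA ⊕ 0x28 = 0xD2.

P1 = 0x90, P2 = 0x5E, P3 = 0x61, P4 = 0x0D, P5 = 0xD2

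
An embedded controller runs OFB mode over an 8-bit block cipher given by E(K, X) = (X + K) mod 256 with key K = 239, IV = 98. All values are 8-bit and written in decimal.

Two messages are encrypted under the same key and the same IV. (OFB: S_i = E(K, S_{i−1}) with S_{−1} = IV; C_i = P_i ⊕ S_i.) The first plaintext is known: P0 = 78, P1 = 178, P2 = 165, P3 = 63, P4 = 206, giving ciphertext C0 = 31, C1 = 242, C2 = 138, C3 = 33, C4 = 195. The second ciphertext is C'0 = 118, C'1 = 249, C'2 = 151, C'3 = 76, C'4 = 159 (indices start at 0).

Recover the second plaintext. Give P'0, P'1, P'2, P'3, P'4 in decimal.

P'0 = 39, P'1 = 185, P'2 = 184, P'3 = 82, P'4 = 146

In OFB with a reused IV, both messages share the same keystream S_i, so C_i ⊕ C'_i = P_i ⊕ P'_i and thus P'_i = P_i ⊕ C_i ⊕ C'_i.
P'0: 78 ⊕ 31 ⊕ 118 = 39.
P'1: 178 ⊕ 242 ⊕ 249 = 185.
P'2: 165 ⊕ 138 ⊕ 151 = 184.
P'3: 63 ⊕ 33 ⊕ 76 = 82.
P'4: 206 ⊕ 195 ⊕ 159 = 146.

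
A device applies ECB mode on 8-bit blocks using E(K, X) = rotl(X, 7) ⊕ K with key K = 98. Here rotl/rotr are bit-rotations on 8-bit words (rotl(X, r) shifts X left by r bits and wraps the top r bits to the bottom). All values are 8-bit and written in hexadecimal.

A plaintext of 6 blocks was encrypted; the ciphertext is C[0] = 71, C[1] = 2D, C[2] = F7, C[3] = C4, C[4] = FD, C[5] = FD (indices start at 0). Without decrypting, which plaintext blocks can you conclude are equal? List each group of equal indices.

P[4] = P[5]

ECB encrypts each block independently with the same key, so equal ciphertext blocks imply equal plaintext blocks.
C[4] = C[5] = FD, so P[4] = P[5].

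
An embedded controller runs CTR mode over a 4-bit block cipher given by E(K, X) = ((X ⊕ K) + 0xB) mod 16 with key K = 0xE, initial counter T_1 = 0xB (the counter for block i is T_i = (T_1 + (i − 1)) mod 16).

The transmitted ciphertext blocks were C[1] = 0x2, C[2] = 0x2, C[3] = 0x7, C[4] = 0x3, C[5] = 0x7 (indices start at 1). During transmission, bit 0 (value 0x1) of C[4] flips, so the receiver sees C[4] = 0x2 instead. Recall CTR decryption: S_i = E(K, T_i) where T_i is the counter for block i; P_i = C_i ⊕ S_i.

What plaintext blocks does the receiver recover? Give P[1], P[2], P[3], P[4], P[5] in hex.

Only C[4] changed, to 0x2. In CTR, a change in C_i flips the same bit in P_i only; the keystream is unaffected. Decrypting the received ciphertext:
P[1]: T = 0xB, S = E(K, T) = 0x0; 0x2 ⊕ 0x0 = 0x2.
P[2]: T = 0xC, S = E(K, T) = 0xD; 0x2 ⊕ 0xD = 0xF.
P[3]: T = 0xD, S = E(K, T) = 0xE; 0x7 ⊕ 0xE = 0x9.
P[4]: T = 0xE, S = E(K, T) = 0xB; 0x2 ⊕ 0xB = 0x9.
P[5]: T = 0xF, S = E(K, T) = 0xC; 0x7 ⊕ 0xC = 0xB.
Blocks that differ from the original plaintext: P[4].

P[1] = 0x2, P[2] = 0xF, P[3] = 0x9, P[4] = 0x9, P[5] = 0xB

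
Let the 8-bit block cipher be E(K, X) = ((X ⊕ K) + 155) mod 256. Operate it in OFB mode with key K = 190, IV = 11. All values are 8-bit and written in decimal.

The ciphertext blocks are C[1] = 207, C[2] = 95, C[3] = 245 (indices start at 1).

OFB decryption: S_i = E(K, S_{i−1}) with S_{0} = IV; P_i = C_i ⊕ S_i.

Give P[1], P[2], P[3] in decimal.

P[1] = 159, P[2] = 214, P[3] = 39

P[1]: S = E(K, 11) = 80; 207 ⊕ 80 = 159.
P[2]: S = E(K, 80) = 137; 95 ⊕ 137 = 214.
P[3]: S = E(K, 137) = 210; 245 ⊕ 210 = 39.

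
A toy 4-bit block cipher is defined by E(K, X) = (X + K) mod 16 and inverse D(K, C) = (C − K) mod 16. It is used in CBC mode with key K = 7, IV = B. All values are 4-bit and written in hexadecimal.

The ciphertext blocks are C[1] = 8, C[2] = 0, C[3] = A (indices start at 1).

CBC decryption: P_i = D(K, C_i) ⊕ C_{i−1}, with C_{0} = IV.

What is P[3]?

P[3]: D(K, A) = 3; 3 ⊕ 0 = 3.

P[3] = 3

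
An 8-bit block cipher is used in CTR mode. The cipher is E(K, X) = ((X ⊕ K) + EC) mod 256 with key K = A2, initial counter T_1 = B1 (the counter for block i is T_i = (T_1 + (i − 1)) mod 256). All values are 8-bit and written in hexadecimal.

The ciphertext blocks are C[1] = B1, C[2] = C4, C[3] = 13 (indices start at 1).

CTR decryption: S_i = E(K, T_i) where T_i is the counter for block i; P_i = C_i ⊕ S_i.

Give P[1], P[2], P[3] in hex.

P[1] = 4E, P[2] = 38, P[3] = EE

P[1]: T = B1, S = E(K, T) = FF; B1 ⊕ FF = 4E.
P[2]: T = B2, S = E(K, T) = FC; C4 ⊕ FC = 38.
P[3]: T = B3, S = E(K, T) = FD; 13 ⊕ FD = EE.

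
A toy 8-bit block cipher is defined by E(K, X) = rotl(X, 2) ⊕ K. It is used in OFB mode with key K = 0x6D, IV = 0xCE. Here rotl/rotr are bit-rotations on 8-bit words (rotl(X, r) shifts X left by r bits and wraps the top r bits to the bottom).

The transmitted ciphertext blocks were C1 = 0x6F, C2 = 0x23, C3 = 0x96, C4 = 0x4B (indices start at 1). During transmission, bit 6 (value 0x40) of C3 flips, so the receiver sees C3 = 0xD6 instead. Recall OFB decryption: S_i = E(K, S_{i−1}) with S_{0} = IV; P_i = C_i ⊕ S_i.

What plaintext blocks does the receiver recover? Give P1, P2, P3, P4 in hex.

P1 = 0x39, P2 = 0x17, P3 = 0x6B, P4 = 0xD0

Only C3 changed, to 0xD6. In OFB, a change in C_i flips the same bit in P_i only; the keystream is unaffected. Decrypting the received ciphertext:
P1: S = E(K, 0xCE) = 0x56; 0x6F ⊕ 0x56 = 0x39.
P2: S = E(K, 0x56) = 0x34; 0x23 ⊕ 0x34 = 0x17.
P3: S = E(K, 0x34) = 0xBD; 0xD6 ⊕ 0xBD = 0x6B.
P4: S = E(K, 0xBD) = 0x9B; 0x4B ⊕ 0x9B = 0xD0.
Blocks that differ from the original plaintext: P3.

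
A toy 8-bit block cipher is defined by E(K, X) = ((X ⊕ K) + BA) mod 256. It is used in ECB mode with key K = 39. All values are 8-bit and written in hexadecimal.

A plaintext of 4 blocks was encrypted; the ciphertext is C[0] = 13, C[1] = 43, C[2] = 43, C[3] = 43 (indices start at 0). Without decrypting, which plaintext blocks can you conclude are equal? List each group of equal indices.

ECB encrypts each block independently with the same key, so equal ciphertext blocks imply equal plaintext blocks.
C[1] = C[2] = C[3] = 43, so P[1] = P[2] = P[3].

P[1] = P[2] = P[3]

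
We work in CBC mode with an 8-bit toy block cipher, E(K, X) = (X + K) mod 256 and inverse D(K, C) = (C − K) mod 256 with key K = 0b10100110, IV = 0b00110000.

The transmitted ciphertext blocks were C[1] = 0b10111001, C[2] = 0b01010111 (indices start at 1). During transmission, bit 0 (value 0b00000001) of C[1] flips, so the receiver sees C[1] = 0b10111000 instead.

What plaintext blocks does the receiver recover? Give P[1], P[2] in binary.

P[1] = 0b00100010, P[2] = 0b00001001

CBC decryption: P_i = D(K, C_i) ⊕ C_{i−1}, with C_{0} = IV.
Only C[1] changed, to 0b10111000. In CBC, a change in C_i garbles P_i and flips the same bit in P_{i+1}. Decrypting the received ciphertext:
P[1]: D(K, 0b10111000) = 0b00010010; 0b00010010 ⊕ 0b00110000 = 0b00100010.
P[2]: D(K, 0b01010111) = 0b10110001; 0b10110001 ⊕ 0b10111000 = 0b00001001.
Blocks that differ from the original plaintext: P[1], P[2].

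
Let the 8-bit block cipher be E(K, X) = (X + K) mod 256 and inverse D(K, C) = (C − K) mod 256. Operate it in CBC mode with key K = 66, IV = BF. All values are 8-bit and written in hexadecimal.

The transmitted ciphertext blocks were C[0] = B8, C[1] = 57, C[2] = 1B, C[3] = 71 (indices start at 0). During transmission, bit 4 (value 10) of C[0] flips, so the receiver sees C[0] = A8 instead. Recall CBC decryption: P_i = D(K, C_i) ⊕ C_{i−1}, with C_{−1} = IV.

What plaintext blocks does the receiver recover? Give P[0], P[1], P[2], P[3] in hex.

Only C[0] changed, to A8. In CBC, a change in C_i garbles P_i and flips the same bit in P_{i+1}. Decrypting the received ciphertext:
P[0]: D(K, A8) = 42; 42 ⊕ BF = FD.
P[1]: D(K, 57) = F1; F1 ⊕ A8 = 59.
P[2]: D(K, 1B) = B5; B5 ⊕ 57 = E2.
P[3]: D(K, 71) = 0B; 0B ⊕ 1B = 10.
Blocks that differ from the original plaintext: P[0], P[1].

P[0] = FD, P[1] = 59, P[2] = E2, P[3] = 10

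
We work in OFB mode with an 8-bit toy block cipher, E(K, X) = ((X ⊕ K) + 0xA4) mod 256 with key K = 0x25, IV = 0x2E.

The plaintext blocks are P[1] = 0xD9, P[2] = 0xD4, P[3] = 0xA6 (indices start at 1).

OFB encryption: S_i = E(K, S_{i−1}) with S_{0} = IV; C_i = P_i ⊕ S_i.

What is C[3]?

C[1]: S = E(K, 0x2E) = 0xAF; 0xD9 ⊕ 0xAF = 0x76.
C[2]: S = E(K, 0xAF) = 0x2E; 0xD4 ⊕ 0x2E = 0xFA.
C[3]: S = E(K, 0x2E) = 0xAF; 0xA6 ⊕ 0xAF = 0x09.

C[3] = 0x09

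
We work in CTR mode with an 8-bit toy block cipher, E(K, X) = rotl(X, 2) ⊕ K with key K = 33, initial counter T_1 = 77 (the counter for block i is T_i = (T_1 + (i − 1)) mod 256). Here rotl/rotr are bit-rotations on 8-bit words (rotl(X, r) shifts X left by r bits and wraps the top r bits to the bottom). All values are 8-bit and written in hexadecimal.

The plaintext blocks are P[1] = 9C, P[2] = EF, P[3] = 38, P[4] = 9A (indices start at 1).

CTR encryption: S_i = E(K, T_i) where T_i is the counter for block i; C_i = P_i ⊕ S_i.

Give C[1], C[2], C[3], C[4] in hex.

C[1]: T = 77, S = E(K, T) = EE; 9C ⊕ EE = 72.
C[2]: T = 78, S = E(K, T) = D2; EF ⊕ D2 = 3D.
C[3]: T = 79, S = E(K, T) = D6; 38 ⊕ D6 = EE.
C[4]: T = 7A, S = E(K, T) = DA; 9A ⊕ DA = 40.

C[1] = 72, C[2] = 3D, C[3] = EE, C[4] = 40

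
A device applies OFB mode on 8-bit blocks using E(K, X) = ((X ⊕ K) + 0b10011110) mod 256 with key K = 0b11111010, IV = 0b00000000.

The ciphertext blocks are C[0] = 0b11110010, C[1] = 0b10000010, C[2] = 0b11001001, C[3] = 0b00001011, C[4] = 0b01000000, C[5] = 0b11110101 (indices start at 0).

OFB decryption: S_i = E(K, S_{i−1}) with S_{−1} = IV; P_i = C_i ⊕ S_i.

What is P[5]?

P[0]: S = E(K, 0b00000000) = 0b10011000; 0b11110010 ⊕ 0b10011000 = 0b01101010.
P[1]: S = E(K, 0b10011000) = 0b00000000; 0b10000010 ⊕ 0b00000000 = 0b10000010.
P[2]: S = E(K, 0b00000000) = 0b10011000; 0b11001001 ⊕ 0b10011000 = 0b01010001.
P[3]: S = E(K, 0b10011000) = 0b00000000; 0b00001011 ⊕ 0b00000000 = 0b00001011.
P[4]: S = E(K, 0b00000000) = 0b10011000; 0b01000000 ⊕ 0b10011000 = 0b11011000.
P[5]: S = E(K, 0b10011000) = 0b00000000; 0b11110101 ⊕ 0b00000000 = 0b11110101.

P[5] = 0b11110101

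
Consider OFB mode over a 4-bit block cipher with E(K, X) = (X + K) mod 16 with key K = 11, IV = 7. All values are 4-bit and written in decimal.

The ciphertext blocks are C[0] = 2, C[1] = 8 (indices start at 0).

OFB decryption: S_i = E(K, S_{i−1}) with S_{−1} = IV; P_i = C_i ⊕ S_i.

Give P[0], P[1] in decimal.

P[0] = 0, P[1] = 5

P[0]: S = E(K, 7) = 2; 2 ⊕ 2 = 0.
P[1]: S = E(K, 2) = 13; 8 ⊕ 13 = 5.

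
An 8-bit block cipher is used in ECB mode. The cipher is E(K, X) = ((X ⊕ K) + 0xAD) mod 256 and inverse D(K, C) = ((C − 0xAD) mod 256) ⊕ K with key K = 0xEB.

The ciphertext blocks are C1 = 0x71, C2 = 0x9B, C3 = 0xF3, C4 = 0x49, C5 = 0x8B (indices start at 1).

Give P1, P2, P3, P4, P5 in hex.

P1 = 0x2F, P2 = 0x05, P3 = 0xAD, P4 = 0x77, P5 = 0x35

ECB decryption: P_i = D(K, C_i).
P1: D(K, 0x71) = 0x2F.
P2: D(K, 0x9B) = 0x05.
P3: D(K, 0xF3) = 0xAD.
P4: D(K, 0x49) = 0x77.
P5: D(K, 0x8B) = 0x35.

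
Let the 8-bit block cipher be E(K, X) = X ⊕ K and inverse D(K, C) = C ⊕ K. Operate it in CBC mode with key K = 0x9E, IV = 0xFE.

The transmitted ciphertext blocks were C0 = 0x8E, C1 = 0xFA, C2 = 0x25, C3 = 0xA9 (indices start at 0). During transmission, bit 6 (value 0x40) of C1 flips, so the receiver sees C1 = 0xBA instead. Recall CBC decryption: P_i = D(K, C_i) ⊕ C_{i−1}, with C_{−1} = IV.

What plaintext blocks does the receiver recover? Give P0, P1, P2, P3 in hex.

P0 = 0xEE, P1 = 0xAA, P2 = 0x01, P3 = 0x12

Only C1 changed, to 0xBA. In CBC, a change in C_i garbles P_i and flips the same bit in P_{i+1}. Decrypting the received ciphertext:
P0: D(K, 0x8E) = 0x10; 0x10 ⊕ 0xFE = 0xEE.
P1: D(K, 0xBA) = 0x24; 0x24 ⊕ 0x8E = 0xAA.
P2: D(K, 0x25) = 0xBB; 0xBB ⊕ 0xBA = 0x01.
P3: D(K, 0xA9) = 0x37; 0x37 ⊕ 0x25 = 0x12.
Blocks that differ from the original plaintext: P1, P2.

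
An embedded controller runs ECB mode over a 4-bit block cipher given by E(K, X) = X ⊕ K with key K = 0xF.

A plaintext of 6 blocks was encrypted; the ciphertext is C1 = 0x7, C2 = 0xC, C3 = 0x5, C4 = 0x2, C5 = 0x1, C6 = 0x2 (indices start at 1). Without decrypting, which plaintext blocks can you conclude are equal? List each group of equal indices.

P4 = P6

ECB encrypts each block independently with the same key, so equal ciphertext blocks imply equal plaintext blocks.
C4 = C6 = 0x2, so P4 = P6.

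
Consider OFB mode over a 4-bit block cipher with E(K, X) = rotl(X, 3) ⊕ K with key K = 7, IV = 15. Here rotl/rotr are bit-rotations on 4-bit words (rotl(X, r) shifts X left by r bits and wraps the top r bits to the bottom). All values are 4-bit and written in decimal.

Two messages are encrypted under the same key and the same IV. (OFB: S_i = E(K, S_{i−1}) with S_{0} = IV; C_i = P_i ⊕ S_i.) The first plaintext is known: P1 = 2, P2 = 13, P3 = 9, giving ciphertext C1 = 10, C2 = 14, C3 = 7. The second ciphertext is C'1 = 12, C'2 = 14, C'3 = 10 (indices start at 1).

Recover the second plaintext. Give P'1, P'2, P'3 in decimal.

P'1 = 4, P'2 = 13, P'3 = 4

In OFB with a reused IV, both messages share the same keystream S_i, so C_i ⊕ C'_i = P_i ⊕ P'_i and thus P'_i = P_i ⊕ C_i ⊕ C'_i.
P'1: 2 ⊕ 10 ⊕ 12 = 4.
P'2: 13 ⊕ 14 ⊕ 14 = 13.
P'3: 9 ⊕ 7 ⊕ 10 = 4.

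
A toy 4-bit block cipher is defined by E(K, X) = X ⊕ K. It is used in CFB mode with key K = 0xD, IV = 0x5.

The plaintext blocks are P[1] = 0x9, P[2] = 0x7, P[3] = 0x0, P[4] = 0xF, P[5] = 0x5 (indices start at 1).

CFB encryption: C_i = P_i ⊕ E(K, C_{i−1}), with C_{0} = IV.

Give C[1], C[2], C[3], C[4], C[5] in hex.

C[1] = 0x1, C[2] = 0xB, C[3] = 0x6, C[4] = 0x4, C[5] = 0xC

C[1]: E(K, 0x5) = 0x8; 0x9 ⊕ 0x8 = 0x1.
C[2]: E(K, 0x1) = 0xC; 0x7 ⊕ 0xC = 0xB.
C[3]: E(K, 0xB) = 0x6; 0x0 ⊕ 0x6 = 0x6.
C[4]: E(K, 0x6) = 0xB; 0xF ⊕ 0xB = 0x4.
C[5]: E(K, 0x4) = 0x9; 0x5 ⊕ 0x9 = 0xC.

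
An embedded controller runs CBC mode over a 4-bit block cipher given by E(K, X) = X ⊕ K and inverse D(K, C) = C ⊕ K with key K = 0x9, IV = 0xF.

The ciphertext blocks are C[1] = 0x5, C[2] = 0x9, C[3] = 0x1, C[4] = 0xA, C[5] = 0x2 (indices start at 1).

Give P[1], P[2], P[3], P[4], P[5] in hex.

CBC decryption: P_i = D(K, C_i) ⊕ C_{i−1}, with C_{0} = IV.
P[1]: D(K, 0x5) = 0xC; 0xC ⊕ 0xF = 0x3.
P[2]: D(K, 0x9) = 0x0; 0x0 ⊕ 0x5 = 0x5.
P[3]: D(K, 0x1) = 0x8; 0x8 ⊕ 0x9 = 0x1.
P[4]: D(K, 0xA) = 0x3; 0x3 ⊕ 0x1 = 0x2.
P[5]: D(K, 0x2) = 0xB; 0xB ⊕ 0xA = 0x1.

P[1] = 0x3, P[2] = 0x5, P[3] = 0x1, P[4] = 0x2, P[5] = 0x1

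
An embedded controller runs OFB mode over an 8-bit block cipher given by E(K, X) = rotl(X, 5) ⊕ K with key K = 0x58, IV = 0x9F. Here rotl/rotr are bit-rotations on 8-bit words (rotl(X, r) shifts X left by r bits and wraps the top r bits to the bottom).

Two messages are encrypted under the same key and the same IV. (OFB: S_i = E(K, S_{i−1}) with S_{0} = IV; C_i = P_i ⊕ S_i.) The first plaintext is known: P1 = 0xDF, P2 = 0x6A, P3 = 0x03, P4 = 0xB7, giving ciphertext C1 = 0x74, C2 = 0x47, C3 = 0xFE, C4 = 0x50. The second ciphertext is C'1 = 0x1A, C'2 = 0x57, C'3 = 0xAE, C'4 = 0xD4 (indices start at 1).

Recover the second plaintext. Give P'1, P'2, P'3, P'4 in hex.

P'1 = 0xB1, P'2 = 0x7A, P'3 = 0x53, P'4 = 0x33

In OFB with a reused IV, both messages share the same keystream S_i, so C_i ⊕ C'_i = P_i ⊕ P'_i and thus P'_i = P_i ⊕ C_i ⊕ C'_i.
P'1: 0xDF ⊕ 0x74 ⊕ 0x1A = 0xB1.
P'2: 0x6A ⊕ 0x47 ⊕ 0x57 = 0x7A.
P'3: 0x03 ⊕ 0xFE ⊕ 0xAE = 0x53.
P'4: 0xB7 ⊕ 0x50 ⊕ 0xD4 = 0x33.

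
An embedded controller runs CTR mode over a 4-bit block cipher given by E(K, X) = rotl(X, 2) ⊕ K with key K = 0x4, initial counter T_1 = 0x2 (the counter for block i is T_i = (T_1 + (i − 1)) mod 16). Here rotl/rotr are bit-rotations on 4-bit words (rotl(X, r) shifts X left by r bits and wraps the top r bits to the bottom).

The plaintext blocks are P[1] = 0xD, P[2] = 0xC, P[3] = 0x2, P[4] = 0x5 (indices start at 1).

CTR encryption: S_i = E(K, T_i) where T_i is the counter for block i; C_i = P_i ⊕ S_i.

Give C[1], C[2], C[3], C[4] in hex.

C[1]: T = 0x2, S = E(K, T) = 0xC; 0xD ⊕ 0xC = 0x1.
C[2]: T = 0x3, S = E(K, T) = 0x8; 0xC ⊕ 0x8 = 0x4.
C[3]: T = 0x4, S = E(K, T) = 0x5; 0x2 ⊕ 0x5 = 0x7.
C[4]: T = 0x5, S = E(K, T) = 0x1; 0x5 ⊕ 0x1 = 0x4.

C[1] = 0x1, C[2] = 0x4, C[3] = 0x7, C[4] = 0x4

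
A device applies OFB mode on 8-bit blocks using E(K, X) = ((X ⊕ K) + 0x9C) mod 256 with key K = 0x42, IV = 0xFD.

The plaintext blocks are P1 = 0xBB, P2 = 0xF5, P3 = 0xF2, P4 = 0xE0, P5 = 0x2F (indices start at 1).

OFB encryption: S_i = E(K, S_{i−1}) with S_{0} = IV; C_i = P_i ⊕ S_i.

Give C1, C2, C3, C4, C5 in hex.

C1: S = E(K, 0xFD) = 0x5B; 0xBB ⊕ 0x5B = 0xE0.
C2: S = E(K, 0x5B) = 0xB5; 0xF5 ⊕ 0xB5 = 0x40.
C3: S = E(K, 0xB5) = 0x93; 0xF2 ⊕ 0x93 = 0x61.
C4: S = E(K, 0x93) = 0x6D; 0xE0 ⊕ 0x6D = 0x8D.
C5: S = E(K, 0x6D) = 0xCB; 0x2F ⊕ 0xCB = 0xE4.

C1 = 0xE0, C2 = 0x40, C3 = 0x61, C4 = 0x8D, C5 = 0xE4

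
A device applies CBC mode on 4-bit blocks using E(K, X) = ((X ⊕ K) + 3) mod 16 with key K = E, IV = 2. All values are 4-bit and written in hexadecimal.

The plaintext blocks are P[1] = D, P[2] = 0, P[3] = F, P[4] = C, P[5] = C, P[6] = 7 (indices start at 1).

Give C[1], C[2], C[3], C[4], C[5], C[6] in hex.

CBC encryption: C_i = E(K, P_i ⊕ C_{i−1}), with C_{0} = IV.
C[1]: P[1] ⊕ 2 = F; E(K, F) = 4.
C[2]: P[2] ⊕ 4 = 4; E(K, 4) = D.
C[3]: P[3] ⊕ D = 2; E(K, 2) = F.
C[4]: P[4] ⊕ F = 3; E(K, 3) = 0.
C[5]: P[5] ⊕ 0 = C; E(K, C) = 5.
C[6]: P[6] ⊕ 5 = 2; E(K, 2) = F.

C[1] = 4, C[2] = D, C[3] = F, C[4] = 0, C[5] = 5, C[6] = F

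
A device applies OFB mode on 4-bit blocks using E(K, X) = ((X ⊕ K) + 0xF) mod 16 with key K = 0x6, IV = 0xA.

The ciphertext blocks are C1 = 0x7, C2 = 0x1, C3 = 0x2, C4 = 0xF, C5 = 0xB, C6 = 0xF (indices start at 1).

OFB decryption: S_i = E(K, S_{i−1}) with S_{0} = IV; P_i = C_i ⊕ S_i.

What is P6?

P1: S = E(K, 0xA) = 0xB; 0x7 ⊕ 0xB = 0xC.
P2: S = E(K, 0xB) = 0xC; 0x1 ⊕ 0xC = 0xD.
P3: S = E(K, 0xC) = 0x9; 0x2 ⊕ 0x9 = 0xB.
P4: S = E(K, 0x9) = 0xE; 0xF ⊕ 0xE = 0x1.
P5: S = E(K, 0xE) = 0x7; 0xB ⊕ 0x7 = 0xC.
P6: S = E(K, 0x7) = 0x0; 0xF ⊕ 0x0 = 0xF.

P6 = 0xF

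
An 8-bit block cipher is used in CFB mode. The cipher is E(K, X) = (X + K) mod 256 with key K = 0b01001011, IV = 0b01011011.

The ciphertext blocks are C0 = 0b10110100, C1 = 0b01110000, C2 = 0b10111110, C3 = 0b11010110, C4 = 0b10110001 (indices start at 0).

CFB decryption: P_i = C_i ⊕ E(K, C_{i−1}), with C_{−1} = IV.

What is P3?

P3: E(K, 0b10111110) = 0b00001001; 0b11010110 ⊕ 0b00001001 = 0b11011111.

P3 = 0b11011111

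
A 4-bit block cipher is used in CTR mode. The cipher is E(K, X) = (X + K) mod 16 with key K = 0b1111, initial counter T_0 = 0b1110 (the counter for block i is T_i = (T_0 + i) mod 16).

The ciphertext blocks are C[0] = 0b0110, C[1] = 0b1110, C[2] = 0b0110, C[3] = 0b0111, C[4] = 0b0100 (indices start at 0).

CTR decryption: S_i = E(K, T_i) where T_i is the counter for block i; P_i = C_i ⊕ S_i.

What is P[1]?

P[1]: T = 0b1111, S = E(K, T) = 0b1110; 0b1110 ⊕ 0b1110 = 0b0000.

P[1] = 0b0000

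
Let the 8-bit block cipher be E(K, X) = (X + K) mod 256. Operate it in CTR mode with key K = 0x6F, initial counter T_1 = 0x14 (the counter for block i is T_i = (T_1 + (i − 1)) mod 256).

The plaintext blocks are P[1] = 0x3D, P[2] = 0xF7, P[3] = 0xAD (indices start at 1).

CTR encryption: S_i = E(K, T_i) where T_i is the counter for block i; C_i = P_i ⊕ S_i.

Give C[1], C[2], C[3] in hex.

C[1]: T = 0x14, S = E(K, T) = 0x83; 0x3D ⊕ 0x83 = 0xBE.
C[2]: T = 0x15, S = E(K, T) = 0x84; 0xF7 ⊕ 0x84 = 0x73.
C[3]: T = 0x16, S = E(K, T) = 0x85; 0xAD ⊕ 0x85 = 0x28.

C[1] = 0xBE, C[2] = 0x73, C[3] = 0x28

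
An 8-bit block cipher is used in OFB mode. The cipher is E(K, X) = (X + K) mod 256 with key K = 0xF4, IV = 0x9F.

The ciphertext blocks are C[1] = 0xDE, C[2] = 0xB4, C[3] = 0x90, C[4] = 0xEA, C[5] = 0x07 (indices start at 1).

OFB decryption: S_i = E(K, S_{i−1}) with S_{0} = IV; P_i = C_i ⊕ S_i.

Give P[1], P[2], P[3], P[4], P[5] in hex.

P[1] = 0x4D, P[2] = 0x33, P[3] = 0xEB, P[4] = 0x85, P[5] = 0x64

P[1]: S = E(K, 0x9F) = 0x93; 0xDE ⊕ 0x93 = 0x4D.
P[2]: S = E(K, 0x93) = 0x87; 0xB4 ⊕ 0x87 = 0x33.
P[3]: S = E(K, 0x87) = 0x7B; 0x90 ⊕ 0x7B = 0xEB.
P[4]: S = E(K, 0x7B) = 0x6F; 0xEA ⊕ 0x6F = 0x85.
P[5]: S = E(K, 0x6F) = 0x63; 0x07 ⊕ 0x63 = 0x64.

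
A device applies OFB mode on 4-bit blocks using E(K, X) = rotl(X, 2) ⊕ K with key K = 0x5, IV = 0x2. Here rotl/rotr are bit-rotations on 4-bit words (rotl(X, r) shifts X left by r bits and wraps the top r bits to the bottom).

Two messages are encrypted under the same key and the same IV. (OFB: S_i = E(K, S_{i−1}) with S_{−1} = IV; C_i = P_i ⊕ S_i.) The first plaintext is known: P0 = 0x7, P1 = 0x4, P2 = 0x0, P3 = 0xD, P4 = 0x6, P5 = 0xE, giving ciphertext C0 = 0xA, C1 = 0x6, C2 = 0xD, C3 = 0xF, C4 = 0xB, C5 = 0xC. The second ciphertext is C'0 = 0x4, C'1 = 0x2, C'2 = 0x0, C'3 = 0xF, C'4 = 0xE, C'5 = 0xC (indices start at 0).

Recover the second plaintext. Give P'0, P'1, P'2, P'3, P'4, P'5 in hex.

P'0 = 0x9, P'1 = 0x0, P'2 = 0xD, P'3 = 0xD, P'4 = 0x3, P'5 = 0xE

In OFB with a reused IV, both messages share the same keystream S_i, so C_i ⊕ C'_i = P_i ⊕ P'_i and thus P'_i = P_i ⊕ C_i ⊕ C'_i.
P'0: 0x7 ⊕ 0xA ⊕ 0x4 = 0x9.
P'1: 0x4 ⊕ 0x6 ⊕ 0x2 = 0x0.
P'2: 0x0 ⊕ 0xD ⊕ 0x0 = 0xD.
P'3: 0xD ⊕ 0xF ⊕ 0xF = 0xD.
P'4: 0x6 ⊕ 0xB ⊕ 0xE = 0x3.
P'5: 0xE ⊕ 0xC ⊕ 0xC = 0xE.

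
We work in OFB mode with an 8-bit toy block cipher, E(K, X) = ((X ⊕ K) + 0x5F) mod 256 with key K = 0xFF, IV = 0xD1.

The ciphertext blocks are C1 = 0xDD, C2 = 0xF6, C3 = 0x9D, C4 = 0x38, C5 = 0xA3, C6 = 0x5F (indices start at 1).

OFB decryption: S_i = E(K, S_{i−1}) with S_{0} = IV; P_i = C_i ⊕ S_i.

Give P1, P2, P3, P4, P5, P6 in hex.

P1: S = E(K, 0xD1) = 0x8D; 0xDD ⊕ 0x8D = 0x50.
P2: S = E(K, 0x8D) = 0xD1; 0xF6 ⊕ 0xD1 = 0x27.
P3: S = E(K, 0xD1) = 0x8D; 0x9D ⊕ 0x8D = 0x10.
P4: S = E(K, 0x8D) = 0xD1; 0x38 ⊕ 0xD1 = 0xE9.
P5: S = E(K, 0xD1) = 0x8D; 0xA3 ⊕ 0x8D = 0x2E.
P6: S = E(K, 0x8D) = 0xD1; 0x5F ⊕ 0xD1 = 0x8E.

P1 = 0x50, P2 = 0x27, P3 = 0x10, P4 = 0xE9, P5 = 0x2E, P6 = 0x8E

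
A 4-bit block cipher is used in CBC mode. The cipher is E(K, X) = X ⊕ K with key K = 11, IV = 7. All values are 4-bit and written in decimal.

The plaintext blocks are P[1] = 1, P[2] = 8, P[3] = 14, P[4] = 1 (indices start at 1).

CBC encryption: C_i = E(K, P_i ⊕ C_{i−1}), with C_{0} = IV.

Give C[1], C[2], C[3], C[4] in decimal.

C[1] = 13, C[2] = 14, C[3] = 11, C[4] = 1

C[1]: P[1] ⊕ 7 = 6; E(K, 6) = 13.
C[2]: P[2] ⊕ 13 = 5; E(K, 5) = 14.
C[3]: P[3] ⊕ 14 = 0; E(K, 0) = 11.
C[4]: P[4] ⊕ 11 = 10; E(K, 10) = 1.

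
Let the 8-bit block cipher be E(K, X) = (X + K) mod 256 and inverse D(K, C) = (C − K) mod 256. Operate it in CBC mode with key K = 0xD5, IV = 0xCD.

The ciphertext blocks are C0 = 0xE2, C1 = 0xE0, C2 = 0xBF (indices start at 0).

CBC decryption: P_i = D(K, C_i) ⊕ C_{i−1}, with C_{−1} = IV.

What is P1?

P1: D(K, 0xE0) = 0x0B; 0x0B ⊕ 0xE2 = 0xE9.

P1 = 0xE9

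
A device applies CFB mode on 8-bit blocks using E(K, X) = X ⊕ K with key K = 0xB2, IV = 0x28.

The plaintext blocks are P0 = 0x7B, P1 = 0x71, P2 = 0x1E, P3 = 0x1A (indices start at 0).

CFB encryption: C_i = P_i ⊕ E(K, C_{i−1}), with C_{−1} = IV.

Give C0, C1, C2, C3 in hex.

C0: E(K, 0x28) = 0x9A; 0x7B ⊕ 0x9A = 0xE1.
C1: E(K, 0xE1) = 0x53; 0x71 ⊕ 0x53 = 0x22.
C2: E(K, 0x22) = 0x90; 0x1E ⊕ 0x90 = 0x8E.
C3: E(K, 0x8E) = 0x3C; 0x1A ⊕ 0x3C = 0x26.

C0 = 0xE1, C1 = 0x22, C2 = 0x8E, C3 = 0x26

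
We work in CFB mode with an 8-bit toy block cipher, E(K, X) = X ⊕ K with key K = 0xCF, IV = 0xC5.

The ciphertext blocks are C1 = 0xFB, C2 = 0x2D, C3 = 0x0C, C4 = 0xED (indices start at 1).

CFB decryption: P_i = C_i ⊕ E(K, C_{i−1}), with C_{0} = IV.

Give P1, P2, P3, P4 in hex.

P1 = 0xF1, P2 = 0x19, P3 = 0xEE, P4 = 0x2E

P1: E(K, 0xC5) = 0x0A; 0xFB ⊕ 0x0A = 0xF1.
P2: E(K, 0xFB) = 0x34; 0x2D ⊕ 0x34 = 0x19.
P3: E(K, 0x2D) = 0xE2; 0x0C ⊕ 0xE2 = 0xEE.
P4: E(K, 0x0C) = 0xC3; 0xED ⊕ 0xC3 = 0x2E.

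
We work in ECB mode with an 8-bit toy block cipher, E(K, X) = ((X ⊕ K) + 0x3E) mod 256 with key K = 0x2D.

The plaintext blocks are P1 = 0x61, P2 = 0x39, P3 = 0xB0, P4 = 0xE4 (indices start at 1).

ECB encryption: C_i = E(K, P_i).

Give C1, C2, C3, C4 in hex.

C1 = 0x8A, C2 = 0x52, C3 = 0xDB, C4 = 0x07

C1: E(K, 0x61) = 0x8A.
C2: E(K, 0x39) = 0x52.
C3: E(K, 0xB0) = 0xDB.
C4: E(K, 0xE4) = 0x07.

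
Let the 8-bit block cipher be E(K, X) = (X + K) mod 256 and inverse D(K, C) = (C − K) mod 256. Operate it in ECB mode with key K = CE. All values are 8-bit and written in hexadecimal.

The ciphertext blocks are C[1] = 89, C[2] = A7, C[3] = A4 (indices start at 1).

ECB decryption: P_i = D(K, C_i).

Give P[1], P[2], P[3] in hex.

P[1] = BB, P[2] = D9, P[3] = D6

P[1]: D(K, 89) = BB.
P[2]: D(K, A7) = D9.
P[3]: D(K, A4) = D6.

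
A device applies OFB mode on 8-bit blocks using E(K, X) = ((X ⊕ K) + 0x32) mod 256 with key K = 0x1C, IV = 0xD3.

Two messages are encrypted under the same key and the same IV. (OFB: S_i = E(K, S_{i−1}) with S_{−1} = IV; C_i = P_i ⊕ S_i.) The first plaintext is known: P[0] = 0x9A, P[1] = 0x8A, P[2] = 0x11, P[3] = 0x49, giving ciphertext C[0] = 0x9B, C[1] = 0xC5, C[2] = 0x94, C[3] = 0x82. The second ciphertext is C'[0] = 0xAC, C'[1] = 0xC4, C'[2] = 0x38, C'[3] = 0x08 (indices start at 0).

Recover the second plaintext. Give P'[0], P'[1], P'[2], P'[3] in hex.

P'[0] = 0xAD, P'[1] = 0x8B, P'[2] = 0xBD, P'[3] = 0xC3

In OFB with a reused IV, both messages share the same keystream S_i, so C_i ⊕ C'_i = P_i ⊕ P'_i and thus P'_i = P_i ⊕ C_i ⊕ C'_i.
P'[0]: 0x9A ⊕ 0x9B ⊕ 0xAC = 0xAD.
P'[1]: 0x8A ⊕ 0xC5 ⊕ 0xC4 = 0x8B.
P'[2]: 0x11 ⊕ 0x94 ⊕ 0x38 = 0xBD.
P'[3]: 0x49 ⊕ 0x82 ⊕ 0x08 = 0xC3.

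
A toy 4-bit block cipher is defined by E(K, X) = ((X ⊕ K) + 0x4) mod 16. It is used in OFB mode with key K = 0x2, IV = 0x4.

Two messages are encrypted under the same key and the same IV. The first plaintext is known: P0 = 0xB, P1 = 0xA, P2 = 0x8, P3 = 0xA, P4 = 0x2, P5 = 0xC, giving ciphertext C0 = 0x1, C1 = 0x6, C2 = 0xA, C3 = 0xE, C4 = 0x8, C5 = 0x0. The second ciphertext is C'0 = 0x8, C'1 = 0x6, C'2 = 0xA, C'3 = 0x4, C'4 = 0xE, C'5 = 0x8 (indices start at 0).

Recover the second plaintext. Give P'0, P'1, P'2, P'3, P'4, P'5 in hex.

P'0 = 0x2, P'1 = 0xA, P'2 = 0x8, P'3 = 0x0, P'4 = 0x4, P'5 = 0x4

In OFB with a reused IV, both messages share the same keystream S_i, so C_i ⊕ C'_i = P_i ⊕ P'_i and thus P'_i = P_i ⊕ C_i ⊕ C'_i.
P'0: 0xB ⊕ 0x1 ⊕ 0x8 = 0x2.
P'1: 0xA ⊕ 0x6 ⊕ 0x6 = 0xA.
P'2: 0x8 ⊕ 0xA ⊕ 0xA = 0x8.
P'3: 0xA ⊕ 0xE ⊕ 0x4 = 0x0.
P'4: 0x2 ⊕ 0x8 ⊕ 0xE = 0x4.
P'5: 0xC ⊕ 0x0 ⊕ 0x8 = 0x4.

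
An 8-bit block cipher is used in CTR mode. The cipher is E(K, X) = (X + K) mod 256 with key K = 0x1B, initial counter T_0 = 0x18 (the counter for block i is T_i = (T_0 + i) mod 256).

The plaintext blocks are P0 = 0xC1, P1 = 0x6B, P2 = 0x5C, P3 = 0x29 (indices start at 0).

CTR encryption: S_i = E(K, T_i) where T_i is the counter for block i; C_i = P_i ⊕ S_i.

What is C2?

C2 = 0x69

C0: T = 0x18, S = E(K, T) = 0x33; 0xC1 ⊕ 0x33 = 0xF2.
C1: T = 0x19, S = E(K, T) = 0x34; 0x6B ⊕ 0x34 = 0x5F.
C2: T = 0x1A, S = E(K, T) = 0x35; 0x5C ⊕ 0x35 = 0x69.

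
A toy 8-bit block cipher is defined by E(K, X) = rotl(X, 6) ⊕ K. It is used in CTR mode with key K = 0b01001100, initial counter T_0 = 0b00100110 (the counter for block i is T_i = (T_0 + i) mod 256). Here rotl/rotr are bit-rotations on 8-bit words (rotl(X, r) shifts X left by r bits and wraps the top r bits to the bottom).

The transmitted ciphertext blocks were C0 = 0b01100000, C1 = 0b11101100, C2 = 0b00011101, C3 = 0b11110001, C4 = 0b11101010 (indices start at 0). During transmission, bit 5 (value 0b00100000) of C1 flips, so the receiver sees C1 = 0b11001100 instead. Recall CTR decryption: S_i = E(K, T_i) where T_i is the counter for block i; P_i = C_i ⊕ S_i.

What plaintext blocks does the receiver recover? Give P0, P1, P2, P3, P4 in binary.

P0 = 0b10100101, P1 = 0b01001001, P2 = 0b01011011, P3 = 0b11110111, P4 = 0b00101100

Only C1 changed, to 0b11001100. In CTR, a change in C_i flips the same bit in P_i only; the keystream is unaffected. Decrypting the received ciphertext:
P0: T = 0b00100110, S = E(K, T) = 0b11000101; 0b01100000 ⊕ 0b11000101 = 0b10100101.
P1: T = 0b00100111, S = E(K, T) = 0b10000101; 0b11001100 ⊕ 0b10000101 = 0b01001001.
P2: T = 0b00101000, S = E(K, T) = 0b01000110; 0b00011101 ⊕ 0b01000110 = 0b01011011.
P3: T = 0b00101001, S = E(K, T) = 0b00000110; 0b11110001 ⊕ 0b00000110 = 0b11110111.
P4: T = 0b00101010, S = E(K, T) = 0b11000110; 0b11101010 ⊕ 0b11000110 = 0b00101100.
Blocks that differ from the original plaintext: P1.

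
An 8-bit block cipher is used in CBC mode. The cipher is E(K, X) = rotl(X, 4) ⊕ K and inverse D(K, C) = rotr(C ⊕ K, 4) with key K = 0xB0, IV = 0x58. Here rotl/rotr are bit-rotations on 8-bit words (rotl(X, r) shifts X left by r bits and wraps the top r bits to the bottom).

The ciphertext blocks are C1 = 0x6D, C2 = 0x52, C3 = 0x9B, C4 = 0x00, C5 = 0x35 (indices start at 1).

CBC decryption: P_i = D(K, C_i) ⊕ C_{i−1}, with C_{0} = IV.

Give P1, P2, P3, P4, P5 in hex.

P1: D(K, 0x6D) = 0xDD; 0xDD ⊕ 0x58 = 0x85.
P2: D(K, 0x52) = 0x2E; 0x2E ⊕ 0x6D = 0x43.
P3: D(K, 0x9B) = 0xB2; 0xB2 ⊕ 0x52 = 0xE0.
P4: D(K, 0x00) = 0x0B; 0x0B ⊕ 0x9B = 0x90.
P5: D(K, 0x35) = 0x58; 0x58 ⊕ 0x00 = 0x58.

P1 = 0x85, P2 = 0x43, P3 = 0xE0, P4 = 0x90, P5 = 0x58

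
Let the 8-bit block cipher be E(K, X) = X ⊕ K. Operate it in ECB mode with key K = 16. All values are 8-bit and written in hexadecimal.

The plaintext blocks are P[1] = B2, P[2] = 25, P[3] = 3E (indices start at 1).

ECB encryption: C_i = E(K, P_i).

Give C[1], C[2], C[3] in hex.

C[1]: E(K, B2) = A4.
C[2]: E(K, 25) = 33.
C[3]: E(K, 3E) = 28.

C[1] = A4, C[2] = 33, C[3] = 28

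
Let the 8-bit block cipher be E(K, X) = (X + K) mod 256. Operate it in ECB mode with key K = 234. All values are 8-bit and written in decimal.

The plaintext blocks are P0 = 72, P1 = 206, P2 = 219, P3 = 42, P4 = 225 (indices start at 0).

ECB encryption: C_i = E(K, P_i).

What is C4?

C4: E(K, 225) = 203.

C4 = 203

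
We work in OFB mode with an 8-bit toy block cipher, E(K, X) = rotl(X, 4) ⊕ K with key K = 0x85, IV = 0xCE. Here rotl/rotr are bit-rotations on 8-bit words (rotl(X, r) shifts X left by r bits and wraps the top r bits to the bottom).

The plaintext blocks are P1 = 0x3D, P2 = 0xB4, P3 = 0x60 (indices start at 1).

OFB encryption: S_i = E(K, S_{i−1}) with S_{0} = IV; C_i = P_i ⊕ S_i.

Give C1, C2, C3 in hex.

C1 = 0x54, C2 = 0xA7, C3 = 0xD4

C1: S = E(K, 0xCE) = 0x69; 0x3D ⊕ 0x69 = 0x54.
C2: S = E(K, 0x69) = 0x13; 0xB4 ⊕ 0x13 = 0xA7.
C3: S = E(K, 0x13) = 0xB4; 0x60 ⊕ 0xB4 = 0xD4.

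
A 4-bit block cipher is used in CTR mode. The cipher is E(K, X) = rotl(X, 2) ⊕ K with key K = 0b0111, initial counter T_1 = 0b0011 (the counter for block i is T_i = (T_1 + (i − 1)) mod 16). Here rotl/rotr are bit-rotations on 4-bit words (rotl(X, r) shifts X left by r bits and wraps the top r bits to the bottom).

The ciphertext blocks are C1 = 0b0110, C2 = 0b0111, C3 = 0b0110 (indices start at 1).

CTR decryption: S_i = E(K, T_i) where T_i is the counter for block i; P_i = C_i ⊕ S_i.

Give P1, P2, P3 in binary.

P1 = 0b1101, P2 = 0b0001, P3 = 0b0100

P1: T = 0b0011, S = E(K, T) = 0b1011; 0b0110 ⊕ 0b1011 = 0b1101.
P2: T = 0b0100, S = E(K, T) = 0b0110; 0b0111 ⊕ 0b0110 = 0b0001.
P3: T = 0b0101, S = E(K, T) = 0b0010; 0b0110 ⊕ 0b0010 = 0b0100.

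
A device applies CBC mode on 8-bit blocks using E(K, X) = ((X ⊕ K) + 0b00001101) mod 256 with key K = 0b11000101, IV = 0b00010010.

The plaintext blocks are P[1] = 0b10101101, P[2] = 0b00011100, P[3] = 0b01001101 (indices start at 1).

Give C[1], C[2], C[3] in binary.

CBC encryption: C_i = E(K, P_i ⊕ C_{i−1}), with C_{0} = IV.
C[1]: P[1] ⊕ 0b00010010 = 0b10111111; E(K, 0b10111111) = 0b10000111.
C[2]: P[2] ⊕ 0b10000111 = 0b10011011; E(K, 0b10011011) = 0b01101011.
C[3]: P[3] ⊕ 0b01101011 = 0b00100110; E(K, 0b00100110) = 0b11110000.

C[1] = 0b10000111, C[2] = 0b01101011, C[3] = 0b11110000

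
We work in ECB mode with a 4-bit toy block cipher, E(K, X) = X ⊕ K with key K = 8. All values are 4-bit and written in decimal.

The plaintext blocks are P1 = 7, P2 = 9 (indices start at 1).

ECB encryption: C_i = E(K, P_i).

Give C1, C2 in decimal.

C1: E(K, 7) = 15.
C2: E(K, 9) = 1.

C1 = 15, C2 = 1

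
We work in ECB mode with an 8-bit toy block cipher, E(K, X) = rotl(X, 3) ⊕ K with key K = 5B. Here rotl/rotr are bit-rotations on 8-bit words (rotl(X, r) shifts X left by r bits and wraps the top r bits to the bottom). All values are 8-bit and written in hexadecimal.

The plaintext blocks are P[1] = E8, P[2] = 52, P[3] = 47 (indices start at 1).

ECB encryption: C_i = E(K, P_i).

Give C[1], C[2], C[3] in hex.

C[1] = 1C, C[2] = C9, C[3] = 61

C[1]: E(K, E8) = 1C.
C[2]: E(K, 52) = C9.
C[3]: E(K, 47) = 61.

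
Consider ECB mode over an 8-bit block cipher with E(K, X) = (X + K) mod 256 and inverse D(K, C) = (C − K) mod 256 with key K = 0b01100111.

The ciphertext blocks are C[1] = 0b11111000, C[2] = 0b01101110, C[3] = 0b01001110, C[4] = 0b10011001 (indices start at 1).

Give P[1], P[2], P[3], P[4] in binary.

ECB decryption: P_i = D(K, C_i).
P[1]: D(K, 0b11111000) = 0b10010001.
P[2]: D(K, 0b01101110) = 0b00000111.
P[3]: D(K, 0b01001110) = 0b11100111.
P[4]: D(K, 0b10011001) = 0b00110010.

P[1] = 0b10010001, P[2] = 0b00000111, P[3] = 0b11100111, P[4] = 0b00110010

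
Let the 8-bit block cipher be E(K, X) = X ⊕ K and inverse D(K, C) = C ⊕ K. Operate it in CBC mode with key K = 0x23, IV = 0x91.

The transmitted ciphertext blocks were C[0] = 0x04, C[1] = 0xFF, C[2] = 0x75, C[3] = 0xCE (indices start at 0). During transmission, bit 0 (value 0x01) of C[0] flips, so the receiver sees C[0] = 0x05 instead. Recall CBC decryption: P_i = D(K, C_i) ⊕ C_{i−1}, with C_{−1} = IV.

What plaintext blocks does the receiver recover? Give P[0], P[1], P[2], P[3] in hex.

P[0] = 0xB7, P[1] = 0xD9, P[2] = 0xA9, P[3] = 0x98

Only C[0] changed, to 0x05. In CBC, a change in C_i garbles P_i and flips the same bit in P_{i+1}. Decrypting the received ciphertext:
P[0]: D(K, 0x05) = 0x26; 0x26 ⊕ 0x91 = 0xB7.
P[1]: D(K, 0xFF) = 0xDC; 0xDC ⊕ 0x05 = 0xD9.
P[2]: D(K, 0x75) = 0x56; 0x56 ⊕ 0xFF = 0xA9.
P[3]: D(K, 0xCE) = 0xED; 0xED ⊕ 0x75 = 0x98.
Blocks that differ from the original plaintext: P[0], P[1].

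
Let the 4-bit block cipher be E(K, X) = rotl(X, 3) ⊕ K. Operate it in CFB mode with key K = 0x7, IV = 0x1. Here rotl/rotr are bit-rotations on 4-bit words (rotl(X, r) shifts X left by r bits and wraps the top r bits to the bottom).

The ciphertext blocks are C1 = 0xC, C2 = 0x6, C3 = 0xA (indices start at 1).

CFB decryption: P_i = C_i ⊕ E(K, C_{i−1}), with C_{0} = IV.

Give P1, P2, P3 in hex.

P1: E(K, 0x1) = 0xF; 0xC ⊕ 0xF = 0x3.
P2: E(K, 0xC) = 0x1; 0x6 ⊕ 0x1 = 0x7.
P3: E(K, 0x6) = 0x4; 0xA ⊕ 0x4 = 0xE.

P1 = 0x3, P2 = 0x7, P3 = 0xE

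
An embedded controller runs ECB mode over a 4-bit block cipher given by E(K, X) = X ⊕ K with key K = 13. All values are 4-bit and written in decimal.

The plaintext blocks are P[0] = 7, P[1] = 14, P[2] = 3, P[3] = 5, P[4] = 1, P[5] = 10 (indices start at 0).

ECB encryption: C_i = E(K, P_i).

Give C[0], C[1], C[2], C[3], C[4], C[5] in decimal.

C[0]: E(K, 7) = 10.
C[1]: E(K, 14) = 3.
C[2]: E(K, 3) = 14.
C[3]: E(K, 5) = 8.
C[4]: E(K, 1) = 12.
C[5]: E(K, 10) = 7.

C[0] = 10, C[1] = 3, C[2] = 14, C[3] = 8, C[4] = 12, C[5] = 7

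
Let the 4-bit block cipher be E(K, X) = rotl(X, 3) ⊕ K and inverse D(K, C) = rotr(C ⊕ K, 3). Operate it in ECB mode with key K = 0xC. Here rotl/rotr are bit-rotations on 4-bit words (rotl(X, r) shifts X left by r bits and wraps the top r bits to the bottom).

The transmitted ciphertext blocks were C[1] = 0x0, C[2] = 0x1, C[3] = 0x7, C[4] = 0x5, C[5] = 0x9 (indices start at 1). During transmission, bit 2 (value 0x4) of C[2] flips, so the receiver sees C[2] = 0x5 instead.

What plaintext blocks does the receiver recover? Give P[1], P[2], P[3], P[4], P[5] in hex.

P[1] = 0x9, P[2] = 0x3, P[3] = 0x7, P[4] = 0x3, P[5] = 0xA

ECB decryption: P_i = D(K, C_i).
Only C[2] changed, to 0x5. In ECB, a change in C_i affects only P_i. Decrypting the received ciphertext:
P[1]: D(K, 0x0) = 0x9.
P[2]: D(K, 0x5) = 0x3.
P[3]: D(K, 0x7) = 0x7.
P[4]: D(K, 0x5) = 0x3.
P[5]: D(K, 0x9) = 0xA.
Blocks that differ from the original plaintext: P[2].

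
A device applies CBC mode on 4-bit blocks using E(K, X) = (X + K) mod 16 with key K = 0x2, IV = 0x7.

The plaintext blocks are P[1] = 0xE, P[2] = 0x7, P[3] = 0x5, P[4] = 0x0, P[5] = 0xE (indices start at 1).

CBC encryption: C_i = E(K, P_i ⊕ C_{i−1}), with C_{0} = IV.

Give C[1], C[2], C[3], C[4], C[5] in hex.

C[1]: P[1] ⊕ 0x7 = 0x9; E(K, 0x9) = 0xB.
C[2]: P[2] ⊕ 0xB = 0xC; E(K, 0xC) = 0xE.
C[3]: P[3] ⊕ 0xE = 0xB; E(K, 0xB) = 0xD.
C[4]: P[4] ⊕ 0xD = 0xD; E(K, 0xD) = 0xF.
C[5]: P[5] ⊕ 0xF = 0x1; E(K, 0x1) = 0x3.

C[1] = 0xB, C[2] = 0xE, C[3] = 0xD, C[4] = 0xF, C[5] = 0x3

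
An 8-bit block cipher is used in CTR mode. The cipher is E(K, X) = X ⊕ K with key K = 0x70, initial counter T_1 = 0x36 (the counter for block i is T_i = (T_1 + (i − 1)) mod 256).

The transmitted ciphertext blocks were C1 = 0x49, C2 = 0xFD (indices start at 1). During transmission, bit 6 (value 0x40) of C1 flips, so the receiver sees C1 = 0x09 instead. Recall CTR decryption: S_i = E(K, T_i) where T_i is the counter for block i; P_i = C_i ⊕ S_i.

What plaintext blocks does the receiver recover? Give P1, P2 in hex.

Only C1 changed, to 0x09. In CTR, a change in C_i flips the same bit in P_i only; the keystream is unaffected. Decrypting the received ciphertext:
P1: T = 0x36, S = E(K, T) = 0x46; 0x09 ⊕ 0x46 = 0x4F.
P2: T = 0x37, S = E(K, T) = 0x47; 0xFD ⊕ 0x47 = 0xBA.
Blocks that differ from the original plaintext: P1.

P1 = 0x4F, P2 = 0xBA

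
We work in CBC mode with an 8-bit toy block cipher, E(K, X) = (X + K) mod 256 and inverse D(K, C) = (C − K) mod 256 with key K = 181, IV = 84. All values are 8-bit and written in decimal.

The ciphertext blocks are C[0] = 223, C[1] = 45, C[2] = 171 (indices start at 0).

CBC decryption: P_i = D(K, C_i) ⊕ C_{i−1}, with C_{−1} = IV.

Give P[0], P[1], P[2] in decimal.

P[0]: D(K, 223) = 42; 42 ⊕ 84 = 126.
P[1]: D(K, 45) = 120; 120 ⊕ 223 = 167.
P[2]: D(K, 171) = 246; 246 ⊕ 45 = 219.

P[0] = 126, P[1] = 167, P[2] = 219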